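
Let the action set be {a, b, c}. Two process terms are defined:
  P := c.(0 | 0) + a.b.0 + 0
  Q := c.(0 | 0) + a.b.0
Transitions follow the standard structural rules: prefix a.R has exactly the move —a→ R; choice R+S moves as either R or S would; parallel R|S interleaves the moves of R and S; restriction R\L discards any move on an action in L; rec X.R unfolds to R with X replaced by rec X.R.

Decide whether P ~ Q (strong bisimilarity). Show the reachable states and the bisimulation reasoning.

LTS(P): 4 reachable states
  p0 = c.(0 | 0) + a.b.0 + 0 | —a→ p1, —c→ p2
  p1 = b.0 | —b→ p3
  p2 = 0 | 0 | deadlocked
  p3 = 0 | deadlocked
LTS(Q): 4 reachable states
  q0 = c.(0 | 0) + a.b.0 | —a→ q1, —c→ q2
  q1 = b.0 | —b→ q3
  q2 = 0 | 0 | deadlocked
  q3 = 0 | deadlocked
Partition-refinement fixed point:
  B0 = {p0, q0}
  B1 = {p1, q1}
  B2 = {p2, p3, q2, q3}
p0 ∈ B0, q0 ∈ B0 → same block

P ~ Q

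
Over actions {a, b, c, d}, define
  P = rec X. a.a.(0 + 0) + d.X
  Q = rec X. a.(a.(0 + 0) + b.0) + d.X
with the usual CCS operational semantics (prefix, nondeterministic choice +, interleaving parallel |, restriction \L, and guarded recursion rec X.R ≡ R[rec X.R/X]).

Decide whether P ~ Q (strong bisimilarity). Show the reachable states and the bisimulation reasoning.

P's transition system — 3 states:
  u0 = rec X. a.a.(0 + 0) + d.X :: -a-> u1, -d-> u0
  u1 = a.(0 + 0) :: -a-> u2
  u2 = 0 + 0 :: stopped
Q's transition system — 4 states:
  v0 = rec X. a.(a.(0 + 0) + b.0) + d.X :: -a-> v1, -d-> v0
  v1 = a.(0 + 0) + b.0 :: -a-> v2, -b-> v3
  v2 = 0 + 0 :: stopped
  v3 = 0 :: stopped
Partition-refinement fixed point:
  B0 = {u0}
  B1 = {u1}
  B2 = {u2, v2, v3}
  B3 = {v0}
  B4 = {v1}
u0 ∈ B0, v0 ∈ B3 → different blocks

P ≁ Q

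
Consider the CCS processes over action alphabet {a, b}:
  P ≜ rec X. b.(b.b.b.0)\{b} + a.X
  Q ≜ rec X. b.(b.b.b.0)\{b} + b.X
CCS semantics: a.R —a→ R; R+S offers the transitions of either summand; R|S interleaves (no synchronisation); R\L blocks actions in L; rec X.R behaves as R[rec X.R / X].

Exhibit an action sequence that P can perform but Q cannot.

a

Reachable graph of P (2 states):
  s0 = rec X. b.(b.b.b.0)\{b} + a.X has moves =a=> s0, =b=> s1
  s1 = (b.b.b.0)\{b} has moves ·
Reachable graph of Q (2 states):
  t0 = rec X. b.(b.b.b.0)\{b} + b.X has moves =b=> t0, =b=> t1
  t1 = (b.b.b.0)\{b} has moves ·
Executing a from P (initial set {s0}):
  after a @ step 1: {s0}
  P completes σ.
Executing a from Q (initial set {t0}):
  after a @ step 1: ∅  — Q cannot continue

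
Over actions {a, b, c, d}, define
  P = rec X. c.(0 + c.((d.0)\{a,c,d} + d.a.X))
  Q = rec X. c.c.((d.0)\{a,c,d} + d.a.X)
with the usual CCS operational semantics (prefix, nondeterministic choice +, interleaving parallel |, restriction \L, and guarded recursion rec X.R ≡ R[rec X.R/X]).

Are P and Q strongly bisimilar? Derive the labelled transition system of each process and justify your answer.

Reachable graph of P (4 states):
  s0 = rec X. c.(0 + c.((d.0)\{a,c,d} + d.a.X)) has moves —c→ s1
  s1 = 0 + c.((d.0)\{a,c,d} + d.a.(rec X. c.(0 + c.((d.0)\{a,c,d} + d.a.X)))) has moves —c→ s2
  s2 = (d.0)\{a,c,d} + d.a.(rec X. c.(0 + c.((d.0)\{a,c,d} + d.a.X))) has moves —d→ s3
  s3 = a.(rec X. c.(0 + c.((d.0)\{a,c,d} + d.a.X))) has moves —a→ s0
Reachable graph of Q (4 states):
  t0 = rec X. c.c.((d.0)\{a,c,d} + d.a.X) has moves —c→ t1
  t1 = c.((d.0)\{a,c,d} + d.a.(rec X. c.c.((d.0)\{a,c,d} + d.a.X))) has moves —c→ t2
  t2 = (d.0)\{a,c,d} + d.a.(rec X. c.c.((d.0)\{a,c,d} + d.a.X)) has moves —d→ t3
  t3 = a.(rec X. c.c.((d.0)\{a,c,d} + d.a.X)) has moves —a→ t0
Coarsest stable partition (strong bisimilarity classes):
  B0 = {s0, t0}
  B1 = {s1, t1}
  B2 = {s2, t2}
  B3 = {s3, t3}
s0 ∈ B0, t0 ∈ B0 → same block

P ~ Q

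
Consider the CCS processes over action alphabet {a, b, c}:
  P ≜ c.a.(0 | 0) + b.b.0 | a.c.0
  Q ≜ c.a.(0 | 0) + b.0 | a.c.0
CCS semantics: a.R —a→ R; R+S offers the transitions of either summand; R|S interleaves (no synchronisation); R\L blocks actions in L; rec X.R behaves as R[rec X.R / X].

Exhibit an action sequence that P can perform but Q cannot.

Reachable graph of P (10 states):
  s0 = c.a.(0 | 0) + b.b.0 | a.c.0 → --a--▸ s1, --b--▸ s2, --c--▸ s3
  s1 = b.b.0 | c.0 → --b--▸ s4, --c--▸ s5
  s2 = b.0 | a.c.0 → --a--▸ s4, --b--▸ s6
  s3 = a.(0 | 0) → --a--▸ s7
  s4 = b.0 | c.0 → --b--▸ s8, --c--▸ s9
  s5 = b.b.0 | 0 → --b--▸ s9
  s6 = 0 | a.c.0 → --a--▸ s8
  s7 = 0 | 0 → deadlocked
  s8 = 0 | c.0 → --c--▸ s7
  s9 = b.0 | 0 → --b--▸ s7
Reachable graph of Q (7 states):
  t0 = c.a.(0 | 0) + b.0 | a.c.0 → --a--▸ t1, --b--▸ t2, --c--▸ t3
  t1 = b.0 | c.0 → --b--▸ t4, --c--▸ t5
  t2 = 0 | a.c.0 → --a--▸ t4
  t3 = a.(0 | 0) → --a--▸ t6
  t4 = 0 | c.0 → --c--▸ t6
  t5 = b.0 | 0 → --b--▸ t6
  t6 = 0 | 0 → deadlocked
Executing bb from P (initial set {s0}):
  step 1 (b): {s2}
  step 2 (b): {s6}
  P completes σ.
Executing bb from Q (initial set {t0}):
  step 1 (b): {t2}
  step 2 (b): no successor for Q

bb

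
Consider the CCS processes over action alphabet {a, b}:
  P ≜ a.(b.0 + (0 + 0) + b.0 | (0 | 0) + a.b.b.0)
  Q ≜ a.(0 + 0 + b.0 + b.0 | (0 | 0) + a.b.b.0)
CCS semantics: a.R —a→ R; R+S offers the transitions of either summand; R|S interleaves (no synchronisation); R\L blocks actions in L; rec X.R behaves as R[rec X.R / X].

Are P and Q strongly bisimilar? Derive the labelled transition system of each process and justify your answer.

YES

LTS(P): 6 reachable states
  p0 = a.(b.0 + (0 + 0) + b.0 | (0 | 0) + a.b.b.0) → -a-> p1
  p1 = b.0 + (0 + 0) + b.0 | (0 | 0) + a.b.b.0 → -a-> p2, -b-> p3, -b-> p4
  p2 = b.b.0 → -b-> p5
  p3 = 0 → deadlocked
  p4 = 0 | (0 | 0) → deadlocked
  p5 = b.0 → -b-> p3
LTS(Q): 6 reachable states
  q0 = a.(0 + 0 + b.0 + b.0 | (0 | 0) + a.b.b.0) → -a-> q1
  q1 = 0 + 0 + b.0 + b.0 | (0 | 0) + a.b.b.0 → -a-> q2, -b-> q3, -b-> q4
  q2 = b.b.0 → -b-> q5
  q3 = 0 → deadlocked
  q4 = 0 | (0 | 0) → deadlocked
  q5 = b.0 → -b-> q3
Coarsest stable partition (strong bisimilarity classes):
  B0 = {p0, q0}
  B1 = {p1, q1}
  B2 = {p3, p4, q3, q4}
  B3 = {p2, q2}
  B4 = {p5, q5}
p0 ∈ B0, q0 ∈ B0 → same block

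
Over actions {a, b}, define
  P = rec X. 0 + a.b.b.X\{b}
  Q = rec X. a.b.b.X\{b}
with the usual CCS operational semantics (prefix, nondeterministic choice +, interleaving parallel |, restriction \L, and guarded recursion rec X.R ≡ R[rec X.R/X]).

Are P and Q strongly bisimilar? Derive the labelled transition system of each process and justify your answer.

YES

P's transition system — 5 states:
  u0 = rec X. 0 + a.b.b.X\{b} ⊢ -a-> u1
  u1 = b.b.(rec X. 0 + a.b.b.X\{b})\{b} ⊢ -b-> u2
  u2 = b.(rec X. 0 + a.b.b.X\{b})\{b} ⊢ -b-> u3
  u3 = (rec X. 0 + a.b.b.X\{b})\{b} ⊢ -a-> u4
  u4 = (b.b.(rec X. 0 + a.b.b.X\{b})\{b})\{b} ⊢ ·
Q's transition system — 5 states:
  v0 = rec X. a.b.b.X\{b} ⊢ -a-> v1
  v1 = b.b.(rec X. a.b.b.X\{b})\{b} ⊢ -b-> v2
  v2 = b.(rec X. a.b.b.X\{b})\{b} ⊢ -b-> v3
  v3 = (rec X. a.b.b.X\{b})\{b} ⊢ -a-> v4
  v4 = (b.b.(rec X. a.b.b.X\{b})\{b})\{b} ⊢ ·
Bisimilarity quotient blocks:
  B0 = {u0, v0}
  B1 = {u1, v1}
  B2 = {u2, v2}
  B3 = {u3, v3}
  B4 = {u4, v4}
u0 ∈ B0, v0 ∈ B0 → same block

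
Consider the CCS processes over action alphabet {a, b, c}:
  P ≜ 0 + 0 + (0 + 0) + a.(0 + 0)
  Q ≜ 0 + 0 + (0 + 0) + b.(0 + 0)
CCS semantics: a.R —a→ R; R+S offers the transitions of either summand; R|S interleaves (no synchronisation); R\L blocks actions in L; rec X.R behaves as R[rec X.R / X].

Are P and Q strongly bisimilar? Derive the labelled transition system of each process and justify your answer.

not bisimilar

Reachable graph of P (2 states):
  p0 = 0 + 0 + (0 + 0) + a.(0 + 0) → -a-> p1
  p1 = 0 + 0 → (no moves)
Reachable graph of Q (2 states):
  q0 = 0 + 0 + (0 + 0) + b.(0 + 0) → -b-> q1
  q1 = 0 + 0 → (no moves)
Partition-refinement fixed point:
  B0 = {p0}
  B1 = {p1, q1}
  B2 = {q0}
p0 ∈ B0, q0 ∈ B2 → different blocks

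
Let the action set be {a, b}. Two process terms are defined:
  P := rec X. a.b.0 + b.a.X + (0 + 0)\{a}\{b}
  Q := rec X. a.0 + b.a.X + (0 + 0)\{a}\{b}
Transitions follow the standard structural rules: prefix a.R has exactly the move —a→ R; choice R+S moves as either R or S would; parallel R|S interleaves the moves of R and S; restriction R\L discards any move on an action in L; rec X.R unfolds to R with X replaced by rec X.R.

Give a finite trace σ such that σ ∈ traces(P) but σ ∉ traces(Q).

P's transition system — 4 states:
  m0 = rec X. a.b.0 + b.a.X + (0 + 0)\{a}\{b} ⊢ -a-> m1, -b-> m2
  m1 = b.0 ⊢ -b-> m3
  m2 = a.(rec X. a.b.0 + b.a.X + (0 + 0)\{a}\{b}) ⊢ -a-> m0
  m3 = 0 ⊢ deadlocked
Q's transition system — 3 states:
  n0 = rec X. a.0 + b.a.X + (0 + 0)\{a}\{b} ⊢ -a-> n1, -b-> n2
  n1 = 0 ⊢ deadlocked
  n2 = a.(rec X. a.0 + b.a.X + (0 + 0)\{a}\{b}) ⊢ -a-> n0
Executing ab from P (initial set {m0}):
  after a @ step 1: {m1}
  after b @ step 2: {m3}
  — P admits the full trace.
Executing ab from Q (initial set {n0}):
  after a @ step 1: {n1}
  after b @ step 2: ∅  — Q cannot continue

ab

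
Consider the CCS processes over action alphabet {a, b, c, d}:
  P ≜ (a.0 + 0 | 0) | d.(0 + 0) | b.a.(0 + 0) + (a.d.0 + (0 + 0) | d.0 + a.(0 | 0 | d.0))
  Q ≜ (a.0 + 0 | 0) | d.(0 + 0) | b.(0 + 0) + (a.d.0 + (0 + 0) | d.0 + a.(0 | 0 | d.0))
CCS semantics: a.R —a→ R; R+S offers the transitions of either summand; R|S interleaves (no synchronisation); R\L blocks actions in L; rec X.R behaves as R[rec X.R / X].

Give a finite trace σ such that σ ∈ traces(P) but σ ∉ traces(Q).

aba

P's transition system — 17 states:
  m0 = (a.0 + 0 | 0) | d.(0 + 0) | b.a.(0 + 0) + (a.d.0 + (0 + 0) | d.0 + a.(0 | 0 | d.0)) :: ··a··> m1, ··a··> m2, ··a··> m3, ··b··> m4, ··d··> m5, ··d··> m6
  m1 = 0 | 0 | d.0 :: ··d··> m7
  m2 = 0 | d.(0 + 0) | b.a.(0 + 0) :: ··b··> m8, ··d··> m9
  m3 = d.0 :: ··d··> m10
  m4 = (a.0 + 0 | 0) | d.(0 + 0) | a.(0 + 0) :: ··a··> m11, ··a··> m8, ··d··> m12
  m5 = (0 + 0) | 0 :: deadlocked
  m6 = (a.0 + 0 | 0) | (0 + 0) | b.a.(0 + 0) :: ··a··> m9, ··b··> m12
  m7 = 0 | 0 | 0 :: deadlocked
  m8 = 0 | d.(0 + 0) | a.(0 + 0) :: ··a··> m13, ··d··> m14
  m9 = 0 | (0 + 0) | b.a.(0 + 0) :: ··b··> m14
  m10 = 0 :: deadlocked
  m11 = (a.0 + 0 | 0) | d.(0 + 0) | (0 + 0) :: ··a··> m13, ··d··> m15
  m12 = (a.0 + 0 | 0) | (0 + 0) | a.(0 + 0) :: ··a··> m14, ··a··> m15
  m13 = 0 | d.(0 + 0) | (0 + 0) :: ··d··> m16
  m14 = 0 | (0 + 0) | a.(0 + 0) :: ··a··> m16
  m15 = (a.0 + 0 | 0) | (0 + 0) | (0 + 0) :: ··a··> m16
  m16 = 0 | (0 + 0) | (0 + 0) :: deadlocked
Q's transition system — 13 states:
  n0 = (a.0 + 0 | 0) | d.(0 + 0) | b.(0 + 0) + (a.d.0 + (0 + 0) | d.0 + a.(0 | 0 | d.0)) :: ··a··> n1, ··a··> n2, ··a··> n3, ··b··> n4, ··d··> n5, ··d··> n6
  n1 = 0 | 0 | d.0 :: ··d··> n7
  n2 = 0 | d.(0 + 0) | b.(0 + 0) :: ··b··> n8, ··d··> n9
  n3 = d.0 :: ··d··> n10
  n4 = (a.0 + 0 | 0) | d.(0 + 0) | (0 + 0) :: ··a··> n8, ··d··> n11
  n5 = (0 + 0) | 0 :: deadlocked
  n6 = (a.0 + 0 | 0) | (0 + 0) | b.(0 + 0) :: ··a··> n9, ··b··> n11
  n7 = 0 | 0 | 0 :: deadlocked
  n8 = 0 | d.(0 + 0) | (0 + 0) :: ··d··> n12
  n9 = 0 | (0 + 0) | b.(0 + 0) :: ··b··> n12
  n10 = 0 :: deadlocked
  n11 = (a.0 + 0 | 0) | (0 + 0) | (0 + 0) :: ··a··> n12
  n12 = 0 | (0 + 0) | (0 + 0) :: deadlocked
Executing aba from P (initial set {m0}):
  after a @ step 1: {m1, m2, m3}
  after b @ step 2: {m8}
  after a @ step 3: {m13}
  ✓ P
Executing aba from Q (initial set {n0}):
  after a @ step 1: {n1, n2, n3}
  after b @ step 2: {n8}
  after a @ step 3: ∅  — Q cannot continue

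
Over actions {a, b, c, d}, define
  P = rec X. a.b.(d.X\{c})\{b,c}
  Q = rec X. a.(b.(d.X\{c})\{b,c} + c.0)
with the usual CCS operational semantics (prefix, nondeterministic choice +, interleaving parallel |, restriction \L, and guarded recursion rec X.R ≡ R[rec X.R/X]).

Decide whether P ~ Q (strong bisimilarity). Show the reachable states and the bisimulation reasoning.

P's transition system — 5 states:
  p0 = rec X. a.b.(d.X\{c})\{b,c} | --a--▸ p1
  p1 = b.(d.(rec X. a.b.(d.X\{c})\{b,c})\{c})\{b,c} | --b--▸ p2
  p2 = (d.(rec X. a.b.(d.X\{c})\{b,c})\{c})\{b,c} | --d--▸ p3
  p3 = (rec X. a.b.(d.X\{c})\{b,c})\{c}\{b,c} | --a--▸ p4
  p4 = (b.(d.(rec X. a.b.(d.X\{c})\{b,c})\{c})\{b,c})\{c}\{b,c} | deadlocked
Q's transition system — 6 states:
  q0 = rec X. a.(b.(d.X\{c})\{b,c} + c.0) | --a--▸ q1
  q1 = b.(d.(rec X. a.(b.(d.X\{c})\{b,c} + c.0))\{c})\{b,c} + c.0 | --b--▸ q2, --c--▸ q3
  q2 = (d.(rec X. a.(b.(d.X\{c})\{b,c} + c.0))\{c})\{b,c} | --d--▸ q4
  q3 = 0 | deadlocked
  q4 = (rec X. a.(b.(d.X\{c})\{b,c} + c.0))\{c}\{b,c} | --a--▸ q5
  q5 = (b.(d.(rec X. a.(b.(d.X\{c})\{b,c} + c.0))\{c})\{b,c} + c.0)\{c}\{b,c} | deadlocked
Coarsest stable partition (strong bisimilarity classes):
  B0 = {p0}
  B1 = {p1}
  B2 = {p2, q2}
  B3 = {p3, q4}
  B4 = {p4, q3, q5}
  B5 = {q0}
  B6 = {q1}
p0 ∈ B0, q0 ∈ B5 → different blocks

P ≁ Q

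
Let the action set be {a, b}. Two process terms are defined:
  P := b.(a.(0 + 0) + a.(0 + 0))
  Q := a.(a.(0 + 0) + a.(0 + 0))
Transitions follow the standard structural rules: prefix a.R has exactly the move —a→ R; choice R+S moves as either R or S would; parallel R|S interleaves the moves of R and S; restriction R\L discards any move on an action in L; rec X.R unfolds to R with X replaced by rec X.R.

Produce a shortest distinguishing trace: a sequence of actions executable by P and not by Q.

b

Reachable graph of P (3 states):
  m0 = b.(a.(0 + 0) + a.(0 + 0)) ⊢ ··b··> m1
  m1 = a.(0 + 0) + a.(0 + 0) ⊢ ··a··> m2
  m2 = 0 + 0 ⊢ stopped
Reachable graph of Q (3 states):
  n0 = a.(a.(0 + 0) + a.(0 + 0)) ⊢ ··a··> n1
  n1 = a.(0 + 0) + a.(0 + 0) ⊢ ··a··> n2
  n2 = 0 + 0 ⊢ stopped
Trace ⟨b⟩ through P, begin at {m0}:
  step 1 (b): {m1}
  ✓ P
Trace ⟨b⟩ through Q, begin at {n0}:
  step 1 (b): ∅ (Q stuck)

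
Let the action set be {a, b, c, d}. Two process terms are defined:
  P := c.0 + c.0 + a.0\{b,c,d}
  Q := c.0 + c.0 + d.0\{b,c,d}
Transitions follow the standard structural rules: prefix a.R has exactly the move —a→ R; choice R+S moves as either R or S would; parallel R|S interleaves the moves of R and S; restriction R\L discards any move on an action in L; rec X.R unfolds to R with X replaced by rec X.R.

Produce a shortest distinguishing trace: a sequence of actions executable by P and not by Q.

a

LTS(P): 3 reachable states
  p0 = c.0 + c.0 + a.0\{b,c,d} :: —a→ p1, —c→ p2
  p1 = 0\{b,c,d} :: ·
  p2 = 0 :: ·
LTS(Q): 3 reachable states
  q0 = c.0 + c.0 + d.0\{b,c,d} :: —c→ q1, —d→ q2
  q1 = 0 :: ·
  q2 = 0\{b,c,d} :: ·
Executing a from P (initial set {p0}):
  [1] a ⇒ {p1}
  P completes σ.
Executing a from Q (initial set {q0}):
  [1] a ⇒ ∅ (Q stuck)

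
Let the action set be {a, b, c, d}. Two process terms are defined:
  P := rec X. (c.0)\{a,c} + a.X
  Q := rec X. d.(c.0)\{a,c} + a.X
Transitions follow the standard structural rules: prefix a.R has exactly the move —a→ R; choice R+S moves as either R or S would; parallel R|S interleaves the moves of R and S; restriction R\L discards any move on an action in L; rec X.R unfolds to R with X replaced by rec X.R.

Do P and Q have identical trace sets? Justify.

Reachable graph of P (1 states):
  u0 = rec X. (c.0)\{a,c} + a.X → =a=> u0
Reachable graph of Q (2 states):
  v0 = rec X. d.(c.0)\{a,c} + a.X → =a=> v0, =d=> v1
  v1 = (c.0)\{a,c} → ·
Run σ = ⟨d⟩ on Q: start {v0}
  step 1 (d): {v1}
  ✓ Q
Run σ = ⟨d⟩ on P: start {u0}
  step 1 (d): ∅ (P stuck)

trace-distinct — witness ⟨d⟩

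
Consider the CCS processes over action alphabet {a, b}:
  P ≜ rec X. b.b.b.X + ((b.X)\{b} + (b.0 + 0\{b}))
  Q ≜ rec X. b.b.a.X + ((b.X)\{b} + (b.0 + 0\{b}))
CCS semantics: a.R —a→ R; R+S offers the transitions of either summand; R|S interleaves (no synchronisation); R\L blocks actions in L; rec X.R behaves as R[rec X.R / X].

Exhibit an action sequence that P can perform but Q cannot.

LTS(P): 4 reachable states
  s0 = rec X. b.b.b.X + ((b.X)\{b} + (b.0 + 0\{b})) | ··b··> s1, ··b··> s2
  s1 = 0 | stopped
  s2 = b.b.(rec X. b.b.b.X + ((b.X)\{b} + (b.0 + 0\{b}))) | ··b··> s3
  s3 = b.(rec X. b.b.b.X + ((b.X)\{b} + (b.0 + 0\{b}))) | ··b··> s0
LTS(Q): 4 reachable states
  t0 = rec X. b.b.a.X + ((b.X)\{b} + (b.0 + 0\{b})) | ··b··> t1, ··b··> t2
  t1 = 0 | stopped
  t2 = b.a.(rec X. b.b.a.X + ((b.X)\{b} + (b.0 + 0\{b}))) | ··b··> t3
  t3 = a.(rec X. b.b.a.X + ((b.X)\{b} + (b.0 + 0\{b}))) | ··a··> t0
Run σ = ⟨bbb⟩ on P: start {s0}
  after b @ step 1: {s1, s2}
  after b @ step 2: {s3}
  after b @ step 3: {s0}
  ✓ P
Run σ = ⟨bbb⟩ on Q: start {t0}
  after b @ step 1: {t1, t2}
  after b @ step 2: {t3}
  after b @ step 3: no successor for Q

bbb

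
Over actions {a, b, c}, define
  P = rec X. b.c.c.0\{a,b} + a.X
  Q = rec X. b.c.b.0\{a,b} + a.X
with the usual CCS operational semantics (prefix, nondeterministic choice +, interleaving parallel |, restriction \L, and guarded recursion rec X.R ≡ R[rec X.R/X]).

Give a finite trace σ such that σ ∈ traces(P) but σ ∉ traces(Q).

P's transition system — 4 states:
  u0 = rec X. b.c.c.0\{a,b} + a.X ⊢ ··a··> u0, ··b··> u1
  u1 = c.c.0\{a,b} ⊢ ··c··> u2
  u2 = c.0\{a,b} ⊢ ··c··> u3
  u3 = 0\{a,b} ⊢ deadlocked
Q's transition system — 4 states:
  v0 = rec X. b.c.b.0\{a,b} + a.X ⊢ ··a··> v0, ··b··> v1
  v1 = c.b.0\{a,b} ⊢ ··c··> v2
  v2 = b.0\{a,b} ⊢ ··b··> v3
  v3 = 0\{a,b} ⊢ deadlocked
Trace ⟨bcc⟩ through P, begin at {u0}:
  step 1 (b): {u1}
  step 2 (c): {u2}
  step 3 (c): {u3}
  — P admits the full trace.
Trace ⟨bcc⟩ through Q, begin at {v0}:
  step 1 (b): {v1}
  step 2 (c): {v2}
  step 3 (c): ∅  — Q cannot continue

bcc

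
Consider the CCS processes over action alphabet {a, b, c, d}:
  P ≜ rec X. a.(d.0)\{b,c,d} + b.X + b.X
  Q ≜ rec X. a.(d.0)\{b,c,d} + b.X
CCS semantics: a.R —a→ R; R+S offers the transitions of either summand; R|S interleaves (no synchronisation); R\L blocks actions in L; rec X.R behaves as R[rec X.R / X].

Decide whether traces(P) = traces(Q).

YES

P's transition system — 2 states:
  p0 = rec X. a.(d.0)\{b,c,d} + b.X + b.X → —a→ p1, —b→ p0
  p1 = (d.0)\{b,c,d} → ·
Q's transition system — 2 states:
  q0 = rec X. a.(d.0)\{b,c,d} + b.X → —a→ q1, —b→ q0
  q1 = (d.0)\{b,c,d} → ·
Bisimilarity quotient blocks:
  B0 = {p0, q0}
  B1 = {p1, q1}
p0 ∈ B0, q0 ∈ B0 → same block
Bisimilar ⇒ trace-equivalent.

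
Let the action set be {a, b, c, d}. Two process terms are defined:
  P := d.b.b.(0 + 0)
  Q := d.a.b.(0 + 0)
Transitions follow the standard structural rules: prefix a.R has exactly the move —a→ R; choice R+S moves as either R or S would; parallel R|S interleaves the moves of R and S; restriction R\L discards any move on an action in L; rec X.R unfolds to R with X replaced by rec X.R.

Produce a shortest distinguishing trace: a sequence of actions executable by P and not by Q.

Reachable graph of P (4 states):
  m0 = d.b.b.(0 + 0) | ··d··> m1
  m1 = b.b.(0 + 0) | ··b··> m2
  m2 = b.(0 + 0) | ··b··> m3
  m3 = 0 + 0 | deadlocked
Reachable graph of Q (4 states):
  n0 = d.a.b.(0 + 0) | ··d··> n1
  n1 = a.b.(0 + 0) | ··a··> n2
  n2 = b.(0 + 0) | ··b··> n3
  n3 = 0 + 0 | deadlocked
Run σ = ⟨db⟩ on P: start {m0}
  [1] d ⇒ {m1}
  [2] b ⇒ {m2}
  ✓ P
Run σ = ⟨db⟩ on Q: start {n0}
  [1] d ⇒ {n1}
  [2] b ⇒ no successor for Q

db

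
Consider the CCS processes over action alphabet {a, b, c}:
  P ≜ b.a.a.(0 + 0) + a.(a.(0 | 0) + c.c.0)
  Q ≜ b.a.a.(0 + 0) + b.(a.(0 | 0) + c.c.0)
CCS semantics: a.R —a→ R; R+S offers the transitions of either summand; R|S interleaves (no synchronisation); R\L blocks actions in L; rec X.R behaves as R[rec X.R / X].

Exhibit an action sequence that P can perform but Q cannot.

P's transition system — 8 states:
  u0 = b.a.a.(0 + 0) + a.(a.(0 | 0) + c.c.0) ⊢ -a-> u1, -b-> u2
  u1 = a.(0 | 0) + c.c.0 ⊢ -a-> u3, -c-> u4
  u2 = a.a.(0 + 0) ⊢ -a-> u5
  u3 = 0 | 0 ⊢ ∅
  u4 = c.0 ⊢ -c-> u6
  u5 = a.(0 + 0) ⊢ -a-> u7
  u6 = 0 ⊢ ∅
  u7 = 0 + 0 ⊢ ∅
Q's transition system — 8 states:
  v0 = b.a.a.(0 + 0) + b.(a.(0 | 0) + c.c.0) ⊢ -b-> v1, -b-> v2
  v1 = a.(0 | 0) + c.c.0 ⊢ -a-> v3, -c-> v4
  v2 = a.a.(0 + 0) ⊢ -a-> v5
  v3 = 0 | 0 ⊢ ∅
  v4 = c.0 ⊢ -c-> v6
  v5 = a.(0 + 0) ⊢ -a-> v7
  v6 = 0 ⊢ ∅
  v7 = 0 + 0 ⊢ ∅
Run σ = ⟨a⟩ on P: start {u0}
  [1] a ⇒ {u1}
  P completes σ.
Run σ = ⟨a⟩ on Q: start {v0}
  [1] a ⇒ ∅  — Q cannot continue

a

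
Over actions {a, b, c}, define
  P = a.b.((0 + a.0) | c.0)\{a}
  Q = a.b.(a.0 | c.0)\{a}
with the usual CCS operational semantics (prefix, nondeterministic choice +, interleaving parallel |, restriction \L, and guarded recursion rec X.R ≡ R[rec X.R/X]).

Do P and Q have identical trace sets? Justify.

YES

LTS(P): 4 reachable states
  u0 = a.b.((0 + a.0) | c.0)\{a} | =a=> u1
  u1 = b.((0 + a.0) | c.0)\{a} | =b=> u2
  u2 = ((0 + a.0) | c.0)\{a} | =c=> u3
  u3 = ((0 + a.0) | 0)\{a} | ·
LTS(Q): 4 reachable states
  v0 = a.b.(a.0 | c.0)\{a} | =a=> v1
  v1 = b.(a.0 | c.0)\{a} | =b=> v2
  v2 = (a.0 | c.0)\{a} | =c=> v3
  v3 = (a.0 | 0)\{a} | ·
Bisimilarity quotient blocks:
  B0 = {u0, v0}
  B1 = {u1, v1}
  B2 = {u2, v2}
  B3 = {u3, v3}
u0 ∈ B0, v0 ∈ B0 → same block
Bisimilar ⇒ trace-equivalent.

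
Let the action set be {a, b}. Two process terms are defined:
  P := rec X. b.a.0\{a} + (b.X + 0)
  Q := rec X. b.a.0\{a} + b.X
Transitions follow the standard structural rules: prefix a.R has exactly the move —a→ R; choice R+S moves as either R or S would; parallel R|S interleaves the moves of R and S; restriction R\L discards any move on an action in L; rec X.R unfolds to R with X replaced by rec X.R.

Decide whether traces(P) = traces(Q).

YES

LTS(P): 3 reachable states
  u0 = rec X. b.a.0\{a} + (b.X + 0) has moves =b=> u0, =b=> u1
  u1 = a.0\{a} has moves =a=> u2
  u2 = 0\{a} has moves ·
LTS(Q): 3 reachable states
  v0 = rec X. b.a.0\{a} + b.X has moves =b=> v0, =b=> v1
  v1 = a.0\{a} has moves =a=> v2
  v2 = 0\{a} has moves ·
Bisimilarity quotient blocks:
  B0 = {u0, v0}
  B1 = {u1, v1}
  B2 = {u2, v2}
u0 ∈ B0, v0 ∈ B0 → same block
Bisimilar ⇒ trace-equivalent.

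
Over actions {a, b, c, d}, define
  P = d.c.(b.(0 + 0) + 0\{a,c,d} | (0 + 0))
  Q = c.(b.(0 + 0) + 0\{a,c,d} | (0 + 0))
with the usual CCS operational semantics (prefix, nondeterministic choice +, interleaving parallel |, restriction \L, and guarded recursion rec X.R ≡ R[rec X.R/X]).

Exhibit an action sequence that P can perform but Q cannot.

Reachable graph of P (4 states):
  p0 = d.c.(b.(0 + 0) + 0\{a,c,d} | (0 + 0)) | -d-> p1
  p1 = c.(b.(0 + 0) + 0\{a,c,d} | (0 + 0)) | -c-> p2
  p2 = b.(0 + 0) + 0\{a,c,d} | (0 + 0) | -b-> p3
  p3 = 0 + 0 | deadlocked
Reachable graph of Q (3 states):
  q0 = c.(b.(0 + 0) + 0\{a,c,d} | (0 + 0)) | -c-> q1
  q1 = b.(0 + 0) + 0\{a,c,d} | (0 + 0) | -b-> q2
  q2 = 0 + 0 | deadlocked
Trace ⟨d⟩ through P, begin at {p0}:
  [1] d ⇒ {p1}
  — P admits the full trace.
Trace ⟨d⟩ through Q, begin at {q0}:
  [1] d ⇒ no successor for Q

d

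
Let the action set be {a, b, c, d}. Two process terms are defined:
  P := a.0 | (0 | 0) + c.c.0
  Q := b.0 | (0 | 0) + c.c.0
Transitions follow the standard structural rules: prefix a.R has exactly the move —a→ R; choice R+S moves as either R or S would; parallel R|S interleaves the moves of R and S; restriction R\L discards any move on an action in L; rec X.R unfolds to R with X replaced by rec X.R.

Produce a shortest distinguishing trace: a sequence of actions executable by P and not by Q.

a

P's transition system — 4 states:
  u0 = a.0 | (0 | 0) + c.c.0 ⊢ =a=> u1, =c=> u2
  u1 = 0 | (0 | 0) ⊢ ∅
  u2 = c.0 ⊢ =c=> u3
  u3 = 0 ⊢ ∅
Q's transition system — 4 states:
  v0 = b.0 | (0 | 0) + c.c.0 ⊢ =b=> v1, =c=> v2
  v1 = 0 | (0 | 0) ⊢ ∅
  v2 = c.0 ⊢ =c=> v3
  v3 = 0 ⊢ ∅
Trace ⟨a⟩ through P, begin at {u0}:
  after a @ step 1: {u1}
  — P admits the full trace.
Trace ⟨a⟩ through Q, begin at {v0}:
  after a @ step 1: ∅ (Q stuck)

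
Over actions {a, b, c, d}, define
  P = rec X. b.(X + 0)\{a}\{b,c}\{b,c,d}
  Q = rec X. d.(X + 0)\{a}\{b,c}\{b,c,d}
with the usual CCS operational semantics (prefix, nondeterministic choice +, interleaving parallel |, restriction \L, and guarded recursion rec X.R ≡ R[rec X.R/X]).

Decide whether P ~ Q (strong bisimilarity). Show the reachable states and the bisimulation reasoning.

Reachable graph of P (2 states):
  m0 = rec X. b.(X + 0)\{a}\{b,c}\{b,c,d} :: ··b··> m1
  m1 = ((rec X. b.(X + 0)\{a}\{b,c}\{b,c,d}) + 0)\{a}\{b,c}\{b,c,d} :: ·
Reachable graph of Q (2 states):
  n0 = rec X. d.(X + 0)\{a}\{b,c}\{b,c,d} :: ··d··> n1
  n1 = ((rec X. d.(X + 0)\{a}\{b,c}\{b,c,d}) + 0)\{a}\{b,c}\{b,c,d} :: ·
Bisimilarity quotient blocks:
  B0 = {m0}
  B1 = {m1, n1}
  B2 = {n0}
m0 ∈ B0, n0 ∈ B2 → different blocks

NO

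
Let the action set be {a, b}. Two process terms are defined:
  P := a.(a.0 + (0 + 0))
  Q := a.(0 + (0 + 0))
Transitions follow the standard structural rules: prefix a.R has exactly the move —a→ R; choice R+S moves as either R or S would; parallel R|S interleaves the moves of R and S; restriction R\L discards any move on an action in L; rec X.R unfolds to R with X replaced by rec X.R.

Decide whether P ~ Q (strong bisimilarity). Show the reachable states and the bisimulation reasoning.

P ≁ Q

LTS(P): 3 reachable states
  s0 = a.(a.0 + (0 + 0)) :: ··a··> s1
  s1 = a.0 + (0 + 0) :: ··a··> s2
  s2 = 0 :: deadlocked
LTS(Q): 2 reachable states
  t0 = a.(0 + (0 + 0)) :: ··a··> t1
  t1 = 0 + (0 + 0) :: deadlocked
Partition-refinement fixed point:
  B0 = {s0}
  B1 = {s1, t0}
  B2 = {s2, t1}
s0 ∈ B0, t0 ∈ B1 → different blocks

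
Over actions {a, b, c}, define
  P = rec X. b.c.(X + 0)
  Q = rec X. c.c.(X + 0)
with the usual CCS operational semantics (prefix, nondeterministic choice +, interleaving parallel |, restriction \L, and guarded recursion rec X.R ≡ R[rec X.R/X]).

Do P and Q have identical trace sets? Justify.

traces(P) ≠ traces(Q) — witness ⟨b⟩

LTS(P): 3 reachable states
  u0 = rec X. b.c.(X + 0) → —b→ u1
  u1 = c.((rec X. b.c.(X + 0)) + 0) → —c→ u2
  u2 = (rec X. b.c.(X + 0)) + 0 → —b→ u1
LTS(Q): 3 reachable states
  v0 = rec X. c.c.(X + 0) → —c→ v1
  v1 = c.((rec X. c.c.(X + 0)) + 0) → —c→ v2
  v2 = (rec X. c.c.(X + 0)) + 0 → —c→ v1
Trace ⟨b⟩ through P, begin at {u0}:
  after b @ step 1: {u1}
  P completes σ.
Trace ⟨b⟩ through Q, begin at {v0}:
  after b @ step 1: no successor for Q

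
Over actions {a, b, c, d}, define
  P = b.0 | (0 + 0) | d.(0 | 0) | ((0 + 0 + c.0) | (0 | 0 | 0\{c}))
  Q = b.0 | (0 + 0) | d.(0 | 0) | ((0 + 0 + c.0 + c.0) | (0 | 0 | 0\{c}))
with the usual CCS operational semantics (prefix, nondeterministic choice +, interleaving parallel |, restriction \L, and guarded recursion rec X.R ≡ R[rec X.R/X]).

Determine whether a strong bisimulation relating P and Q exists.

P ~ Q

LTS(P): 8 reachable states
  p0 = b.0 | (0 + 0) | d.(0 | 0) | ((0 + 0 + c.0) | (0 | 0 | 0\{c})) :: -b-> p1, -c-> p2, -d-> p3
  p1 = 0 | (0 + 0) | d.(0 | 0) | ((0 + 0 + c.0) | (0 | 0 | 0\{c})) :: -c-> p4, -d-> p5
  p2 = b.0 | (0 + 0) | d.(0 | 0) | (0 | (0 | 0 | 0\{c})) :: -b-> p4, -d-> p6
  p3 = b.0 | (0 + 0) | (0 | 0) | ((0 + 0 + c.0) | (0 | 0 | 0\{c})) :: -b-> p5, -c-> p6
  p4 = 0 | (0 + 0) | d.(0 | 0) | (0 | (0 | 0 | 0\{c})) :: -d-> p7
  p5 = 0 | (0 + 0) | (0 | 0) | ((0 + 0 + c.0) | (0 | 0 | 0\{c})) :: -c-> p7
  p6 = b.0 | (0 + 0) | (0 | 0) | (0 | (0 | 0 | 0\{c})) :: -b-> p7
  p7 = 0 | (0 + 0) | (0 | 0) | (0 | (0 | 0 | 0\{c})) :: stopped
LTS(Q): 8 reachable states
  q0 = b.0 | (0 + 0) | d.(0 | 0) | ((0 + 0 + c.0 + c.0) | (0 | 0 | 0\{c})) :: -b-> q1, -c-> q2, -d-> q3
  q1 = 0 | (0 + 0) | d.(0 | 0) | ((0 + 0 + c.0 + c.0) | (0 | 0 | 0\{c})) :: -c-> q4, -d-> q5
  q2 = b.0 | (0 + 0) | d.(0 | 0) | (0 | (0 | 0 | 0\{c})) :: -b-> q4, -d-> q6
  q3 = b.0 | (0 + 0) | (0 | 0) | ((0 + 0 + c.0 + c.0) | (0 | 0 | 0\{c})) :: -b-> q5, -c-> q6
  q4 = 0 | (0 + 0) | d.(0 | 0) | (0 | (0 | 0 | 0\{c})) :: -d-> q7
  q5 = 0 | (0 + 0) | (0 | 0) | ((0 + 0 + c.0 + c.0) | (0 | 0 | 0\{c})) :: -c-> q7
  q6 = b.0 | (0 + 0) | (0 | 0) | (0 | (0 | 0 | 0\{c})) :: -b-> q7
  q7 = 0 | (0 + 0) | (0 | 0) | (0 | (0 | 0 | 0\{c})) :: stopped
Partition-refinement fixed point:
  B0 = {p0, q0}
  B1 = {p1, q1}
  B2 = {p4, q4}
  B3 = {p7, q7}
  B4 = {p5, q5}
  B5 = {p2, q2}
  B6 = {p6, q6}
  B7 = {p3, q3}
p0 ∈ B0, q0 ∈ B0 → same block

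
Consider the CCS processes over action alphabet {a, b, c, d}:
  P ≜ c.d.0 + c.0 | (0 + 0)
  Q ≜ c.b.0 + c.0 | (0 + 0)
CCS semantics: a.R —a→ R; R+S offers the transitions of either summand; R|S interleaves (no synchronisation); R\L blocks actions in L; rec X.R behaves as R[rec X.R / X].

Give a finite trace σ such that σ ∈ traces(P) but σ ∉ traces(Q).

Reachable graph of P (4 states):
  m0 = c.d.0 + c.0 | (0 + 0) | ··c··> m1, ··c··> m2
  m1 = 0 | (0 + 0) | stopped
  m2 = d.0 | ··d··> m3
  m3 = 0 | stopped
Reachable graph of Q (4 states):
  n0 = c.b.0 + c.0 | (0 + 0) | ··c··> n1, ··c··> n2
  n1 = 0 | (0 + 0) | stopped
  n2 = b.0 | ··b··> n3
  n3 = 0 | stopped
Executing cd from P (initial set {m0}):
  [1] c ⇒ {m1, m2}
  [2] d ⇒ {m3}
  P completes σ.
Executing cd from Q (initial set {n0}):
  [1] c ⇒ {n1, n2}
  [2] d ⇒ no successor for Q

cd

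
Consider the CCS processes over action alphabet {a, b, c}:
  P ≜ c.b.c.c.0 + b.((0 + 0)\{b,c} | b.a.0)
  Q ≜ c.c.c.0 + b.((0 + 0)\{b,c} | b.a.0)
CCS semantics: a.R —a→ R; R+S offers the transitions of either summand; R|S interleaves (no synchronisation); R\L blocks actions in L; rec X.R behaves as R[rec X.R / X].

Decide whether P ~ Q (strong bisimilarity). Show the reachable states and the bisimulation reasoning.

P's transition system — 8 states:
  m0 = c.b.c.c.0 + b.((0 + 0)\{b,c} | b.a.0) | —b→ m1, —c→ m2
  m1 = (0 + 0)\{b,c} | b.a.0 | —b→ m3
  m2 = b.c.c.0 | —b→ m4
  m3 = (0 + 0)\{b,c} | a.0 | —a→ m5
  m4 = c.c.0 | —c→ m6
  m5 = (0 + 0)\{b,c} | 0 | ∅
  m6 = c.0 | —c→ m7
  m7 = 0 | ∅
Q's transition system — 7 states:
  n0 = c.c.c.0 + b.((0 + 0)\{b,c} | b.a.0) | —b→ n1, —c→ n2
  n1 = (0 + 0)\{b,c} | b.a.0 | —b→ n3
  n2 = c.c.0 | —c→ n4
  n3 = (0 + 0)\{b,c} | a.0 | —a→ n5
  n4 = c.0 | —c→ n6
  n5 = (0 + 0)\{b,c} | 0 | ∅
  n6 = 0 | ∅
Coarsest stable partition (strong bisimilarity classes):
  B0 = {m0}
  B1 = {m2}
  B2 = {m4, n2}
  B3 = {m6, n4}
  B4 = {m5, m7, n5, n6}
  B5 = {m1, n1}
  B6 = {m3, n3}
  B7 = {n0}
m0 ∈ B0, n0 ∈ B7 → different blocks

NO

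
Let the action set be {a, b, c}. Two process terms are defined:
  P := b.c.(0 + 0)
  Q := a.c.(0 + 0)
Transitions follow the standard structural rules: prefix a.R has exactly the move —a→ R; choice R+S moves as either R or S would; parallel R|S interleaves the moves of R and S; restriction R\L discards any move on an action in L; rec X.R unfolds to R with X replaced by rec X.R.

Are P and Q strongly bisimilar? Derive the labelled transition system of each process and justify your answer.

Reachable graph of P (3 states):
  m0 = b.c.(0 + 0) has moves —b→ m1
  m1 = c.(0 + 0) has moves —c→ m2
  m2 = 0 + 0 has moves stopped
Reachable graph of Q (3 states):
  n0 = a.c.(0 + 0) has moves —a→ n1
  n1 = c.(0 + 0) has moves —c→ n2
  n2 = 0 + 0 has moves stopped
Partition-refinement fixed point:
  B0 = {m0}
  B1 = {m1, n1}
  B2 = {m2, n2}
  B3 = {n0}
m0 ∈ B0, n0 ∈ B3 → different blocks

NO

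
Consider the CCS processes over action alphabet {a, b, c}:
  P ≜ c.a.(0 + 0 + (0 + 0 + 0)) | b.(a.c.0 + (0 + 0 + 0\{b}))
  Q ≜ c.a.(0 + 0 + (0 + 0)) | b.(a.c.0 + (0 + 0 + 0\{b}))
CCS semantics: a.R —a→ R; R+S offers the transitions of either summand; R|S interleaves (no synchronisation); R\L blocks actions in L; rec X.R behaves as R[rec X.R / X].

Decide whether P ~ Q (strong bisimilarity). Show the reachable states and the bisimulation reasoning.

LTS(P): 12 reachable states
  p0 = c.a.(0 + 0 + (0 + 0 + 0)) | b.(a.c.0 + (0 + 0 + 0\{b})) ⊢ —b→ p1, —c→ p2
  p1 = c.a.(0 + 0 + (0 + 0 + 0)) | (a.c.0 + (0 + 0 + 0\{b})) ⊢ —a→ p3, —c→ p4
  p2 = a.(0 + 0 + (0 + 0 + 0)) | b.(a.c.0 + (0 + 0 + 0\{b})) ⊢ —a→ p5, —b→ p4
  p3 = c.a.(0 + 0 + (0 + 0 + 0)) | c.0 ⊢ —c→ p6, —c→ p7
  p4 = a.(0 + 0 + (0 + 0 + 0)) | (a.c.0 + (0 + 0 + 0\{b})) ⊢ —a→ p6, —a→ p8
  p5 = (0 + 0 + (0 + 0 + 0)) | b.(a.c.0 + (0 + 0 + 0\{b})) ⊢ —b→ p8
  p6 = a.(0 + 0 + (0 + 0 + 0)) | c.0 ⊢ —a→ p9, —c→ p10
  p7 = c.a.(0 + 0 + (0 + 0 + 0)) | 0 ⊢ —c→ p10
  p8 = (0 + 0 + (0 + 0 + 0)) | (a.c.0 + (0 + 0 + 0\{b})) ⊢ —a→ p9
  p9 = (0 + 0 + (0 + 0 + 0)) | c.0 ⊢ —c→ p11
  p10 = a.(0 + 0 + (0 + 0 + 0)) | 0 ⊢ —a→ p11
  p11 = (0 + 0 + (0 + 0 + 0)) | 0 ⊢ ·
LTS(Q): 12 reachable states
  q0 = c.a.(0 + 0 + (0 + 0)) | b.(a.c.0 + (0 + 0 + 0\{b})) ⊢ —b→ q1, —c→ q2
  q1 = c.a.(0 + 0 + (0 + 0)) | (a.c.0 + (0 + 0 + 0\{b})) ⊢ —a→ q3, —c→ q4
  q2 = a.(0 + 0 + (0 + 0)) | b.(a.c.0 + (0 + 0 + 0\{b})) ⊢ —a→ q5, —b→ q4
  q3 = c.a.(0 + 0 + (0 + 0)) | c.0 ⊢ —c→ q6, —c→ q7
  q4 = a.(0 + 0 + (0 + 0)) | (a.c.0 + (0 + 0 + 0\{b})) ⊢ —a→ q6, —a→ q8
  q5 = (0 + 0 + (0 + 0)) | b.(a.c.0 + (0 + 0 + 0\{b})) ⊢ —b→ q8
  q6 = a.(0 + 0 + (0 + 0)) | c.0 ⊢ —a→ q9, —c→ q10
  q7 = c.a.(0 + 0 + (0 + 0)) | 0 ⊢ —c→ q10
  q8 = (0 + 0 + (0 + 0)) | (a.c.0 + (0 + 0 + 0\{b})) ⊢ —a→ q9
  q9 = (0 + 0 + (0 + 0)) | c.0 ⊢ —c→ q11
  q10 = a.(0 + 0 + (0 + 0)) | 0 ⊢ —a→ q11
  q11 = (0 + 0 + (0 + 0)) | 0 ⊢ ·
Coarsest stable partition (strong bisimilarity classes):
  B0 = {p0, q0}
  B1 = {p2, q2}
  B2 = {p5, q5}
  B3 = {p8, q8}
  B4 = {p9, q9}
  B5 = {p11, q11}
  B6 = {p4, q4}
  B7 = {p6, q6}
  B8 = {p10, q10}
  B9 = {p1, q1}
  B10 = {p3, q3}
  B11 = {p7, q7}
p0 ∈ B0, q0 ∈ B0 → same block

P ~ Q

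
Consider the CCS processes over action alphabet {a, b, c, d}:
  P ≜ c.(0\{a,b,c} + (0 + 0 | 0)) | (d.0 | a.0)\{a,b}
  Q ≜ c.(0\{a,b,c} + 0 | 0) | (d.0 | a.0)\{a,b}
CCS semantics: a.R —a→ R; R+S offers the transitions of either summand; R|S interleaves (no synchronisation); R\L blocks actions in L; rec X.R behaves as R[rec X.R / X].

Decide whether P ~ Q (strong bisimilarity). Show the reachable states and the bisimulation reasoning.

YES

Reachable graph of P (4 states):
  u0 = c.(0\{a,b,c} + (0 + 0 | 0)) | (d.0 | a.0)\{a,b} | ··c··> u1, ··d··> u2
  u1 = (0\{a,b,c} + (0 + 0 | 0)) | (d.0 | a.0)\{a,b} | ··d··> u3
  u2 = c.(0\{a,b,c} + (0 + 0 | 0)) | (0 | a.0)\{a,b} | ··c··> u3
  u3 = (0\{a,b,c} + (0 + 0 | 0)) | (0 | a.0)\{a,b} | stopped
Reachable graph of Q (4 states):
  v0 = c.(0\{a,b,c} + 0 | 0) | (d.0 | a.0)\{a,b} | ··c··> v1, ··d··> v2
  v1 = (0\{a,b,c} + 0 | 0) | (d.0 | a.0)\{a,b} | ··d··> v3
  v2 = c.(0\{a,b,c} + 0 | 0) | (0 | a.0)\{a,b} | ··c··> v3
  v3 = (0\{a,b,c} + 0 | 0) | (0 | a.0)\{a,b} | stopped
Partition-refinement fixed point:
  B0 = {u0, v0}
  B1 = {u2, v2}
  B2 = {u3, v3}
  B3 = {u1, v1}
u0 ∈ B0, v0 ∈ B0 → same block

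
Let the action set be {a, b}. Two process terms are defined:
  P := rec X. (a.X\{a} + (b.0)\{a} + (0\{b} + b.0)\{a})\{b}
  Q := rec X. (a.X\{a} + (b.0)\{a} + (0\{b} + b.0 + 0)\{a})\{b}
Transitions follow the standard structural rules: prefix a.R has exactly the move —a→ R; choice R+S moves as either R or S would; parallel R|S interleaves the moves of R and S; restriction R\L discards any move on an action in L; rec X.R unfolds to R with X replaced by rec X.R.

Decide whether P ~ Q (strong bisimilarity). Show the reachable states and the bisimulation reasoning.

bisimilar

Reachable graph of P (2 states):
  p0 = rec X. (a.X\{a} + (b.0)\{a} + (0\{b} + b.0)\{a})\{b} ⊢ ··a··> p1
  p1 = (rec X. (a.X\{a} + (b.0)\{a} + (0\{b} + b.0)\{a})\{b})\{a}\{b} ⊢ deadlocked
Reachable graph of Q (2 states):
  q0 = rec X. (a.X\{a} + (b.0)\{a} + (0\{b} + b.0 + 0)\{a})\{b} ⊢ ··a··> q1
  q1 = (rec X. (a.X\{a} + (b.0)\{a} + (0\{b} + b.0 + 0)\{a})\{b})\{a}\{b} ⊢ deadlocked
Coarsest stable partition (strong bisimilarity classes):
  B0 = {p0, q0}
  B1 = {p1, q1}
p0 ∈ B0, q0 ∈ B0 → same block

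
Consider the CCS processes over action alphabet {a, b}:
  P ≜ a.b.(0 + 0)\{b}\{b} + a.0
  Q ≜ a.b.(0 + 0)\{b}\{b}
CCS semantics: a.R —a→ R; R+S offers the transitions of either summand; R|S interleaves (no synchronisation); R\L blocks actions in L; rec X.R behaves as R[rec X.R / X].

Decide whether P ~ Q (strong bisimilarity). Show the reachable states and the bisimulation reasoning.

Reachable graph of P (4 states):
  u0 = a.b.(0 + 0)\{b}\{b} + a.0 has moves =a=> u1, =a=> u2
  u1 = 0 has moves ∅
  u2 = b.(0 + 0)\{b}\{b} has moves =b=> u3
  u3 = (0 + 0)\{b}\{b} has moves ∅
Reachable graph of Q (3 states):
  v0 = a.b.(0 + 0)\{b}\{b} has moves =a=> v1
  v1 = b.(0 + 0)\{b}\{b} has moves =b=> v2
  v2 = (0 + 0)\{b}\{b} has moves ∅
Partition-refinement fixed point:
  B0 = {u0}
  B1 = {u1, u3, v2}
  B2 = {u2, v1}
  B3 = {v0}
u0 ∈ B0, v0 ∈ B3 → different blocks

not bisimilar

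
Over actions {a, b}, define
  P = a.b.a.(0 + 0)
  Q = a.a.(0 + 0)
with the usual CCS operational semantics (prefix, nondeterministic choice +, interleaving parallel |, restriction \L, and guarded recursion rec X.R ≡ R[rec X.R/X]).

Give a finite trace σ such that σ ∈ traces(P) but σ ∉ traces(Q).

LTS(P): 4 reachable states
  u0 = a.b.a.(0 + 0) has moves =a=> u1
  u1 = b.a.(0 + 0) has moves =b=> u2
  u2 = a.(0 + 0) has moves =a=> u3
  u3 = 0 + 0 has moves ·
LTS(Q): 3 reachable states
  v0 = a.a.(0 + 0) has moves =a=> v1
  v1 = a.(0 + 0) has moves =a=> v2
  v2 = 0 + 0 has moves ·
Executing ab from P (initial set {u0}):
  step 1 (a): {u1}
  step 2 (b): {u2}
  — P admits the full trace.
Executing ab from Q (initial set {v0}):
  step 1 (a): {v1}
  step 2 (b): ∅  — Q cannot continue

ab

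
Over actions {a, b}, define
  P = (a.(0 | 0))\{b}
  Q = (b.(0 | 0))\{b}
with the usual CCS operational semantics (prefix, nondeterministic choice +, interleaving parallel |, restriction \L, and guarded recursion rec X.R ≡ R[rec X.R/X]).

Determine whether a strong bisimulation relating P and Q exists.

not bisimilar

Reachable graph of P (2 states):
  p0 = (a.(0 | 0))\{b} ⊢ --a--▸ p1
  p1 = (0 | 0)\{b} ⊢ deadlocked
Reachable graph of Q (1 states):
  q0 = (b.(0 | 0))\{b} ⊢ deadlocked
Partition-refinement fixed point:
  B0 = {p0}
  B1 = {p1, q0}
p0 ∈ B0, q0 ∈ B1 → different blocks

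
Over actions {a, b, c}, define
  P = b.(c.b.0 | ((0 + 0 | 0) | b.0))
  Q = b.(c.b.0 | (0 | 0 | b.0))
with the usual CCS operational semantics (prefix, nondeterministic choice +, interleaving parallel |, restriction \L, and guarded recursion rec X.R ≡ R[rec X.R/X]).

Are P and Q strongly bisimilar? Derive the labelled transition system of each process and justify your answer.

P's transition system — 7 states:
  p0 = b.(c.b.0 | ((0 + 0 | 0) | b.0)) → -b-> p1
  p1 = c.b.0 | ((0 + 0 | 0) | b.0) → -b-> p2, -c-> p3
  p2 = c.b.0 | ((0 + 0 | 0) | 0) → -c-> p4
  p3 = b.0 | ((0 + 0 | 0) | b.0) → -b-> p4, -b-> p5
  p4 = b.0 | ((0 + 0 | 0) | 0) → -b-> p6
  p5 = 0 | ((0 + 0 | 0) | b.0) → -b-> p6
  p6 = 0 | ((0 + 0 | 0) | 0) → ·
Q's transition system — 7 states:
  q0 = b.(c.b.0 | (0 | 0 | b.0)) → -b-> q1
  q1 = c.b.0 | (0 | 0 | b.0) → -b-> q2, -c-> q3
  q2 = c.b.0 | (0 | 0 | 0) → -c-> q4
  q3 = b.0 | (0 | 0 | b.0) → -b-> q4, -b-> q5
  q4 = b.0 | (0 | 0 | 0) → -b-> q6
  q5 = 0 | (0 | 0 | b.0) → -b-> q6
  q6 = 0 | (0 | 0 | 0) → ·
Partition-refinement fixed point:
  B0 = {p0, q0}
  B1 = {p1, q1}
  B2 = {p3, q3}
  B3 = {p4, p5, q4, q5}
  B4 = {p6, q6}
  B5 = {p2, q2}
p0 ∈ B0, q0 ∈ B0 → same block

bisimilar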